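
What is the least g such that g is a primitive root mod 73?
p - 1 = 72 has prime divisors 2, 3. h is a primitive root mod 73 iff h^(72/q) ≢ 1 (mod 73) for each such q.
h = 2: 2^36 ≡ 1, 2^24 ≡ 64 (mod 73); 2^36 ≡ 1, so not a primitive root.
h = 3: 3^36 ≡ 1, 3^24 ≡ 1 (mod 73); 3^36 ≡ 1, so not a primitive root.
h = 4: 4^36 ≡ 1, 4^24 ≡ 8 (mod 73); 4^36 ≡ 1, so not a primitive root.
h = 5: 5^36 ≡ 72, 5^24 ≡ 8 (mod 73); none is 1, so 5 has order 72 and is a primitive root.
The smallest primitive root mod 73 is g = 5.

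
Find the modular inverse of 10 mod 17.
10^(-1) ≡ 12 (mod 17). Verification: 10 × 12 = 120 ≡ 1 (mod 17)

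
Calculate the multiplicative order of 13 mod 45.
Powers of 13 mod 45: 13^1≡13, 13^2≡34, 13^3≡37, 13^4≡31, 13^5≡43, 13^6≡19, 13^7≡22, 13^8≡16, 13^9≡28, 13^10≡4, 13^11≡7, 13^12≡1. Order = 12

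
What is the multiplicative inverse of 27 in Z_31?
27^(-1) ≡ 23 (mod 31). Verification: 27 × 23 = 621 ≡ 1 (mod 31)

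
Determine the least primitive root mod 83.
p - 1 = 82 has prime divisors 2, 41. h is a primitive root mod 83 iff h^(82/q) ≢ 1 (mod 83) for each such q.
h = 2: 2^41 ≡ 82, 2^2 ≡ 4 (mod 83); none is 1, so 2 has order 82 and is a primitive root.
The smallest primitive root mod 83 is g = 2.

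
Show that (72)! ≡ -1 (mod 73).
(72)! mod 73 = 72. Since this equals -1 (mod 73), Wilson confirms 73 is prime.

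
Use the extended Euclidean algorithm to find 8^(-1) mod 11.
Extended GCD: 8(-4) + 11(3) = 1. So 8^(-1) ≡ 7 ≡ 7 (mod 11). Verify: 8 × 7 = 56 ≡ 1 (mod 11)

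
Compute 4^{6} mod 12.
4

Using successive squaring:
Binary expansion of 6: 110
Powers of 4 mod 12 (each is the square of the previous):
  4^1 ≡ 4 (mod 12)
  4^2 ≡ 4² = 16 ≡ 4 (mod 12)
  4^4 ≡ 4² = 16 ≡ 4 (mod 12)
6 = 4 + 2, so 4^6 = 4^4 × 4^2 ≡ 4 × 4 (mod 12)
Multiplying step by step:
  4 × 4 = 16 ≡ 4 (mod 12)
Result: 4^6 ≡ 4 (mod 12)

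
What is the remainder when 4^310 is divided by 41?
Using Fermat: 4^{40} ≡ 1 (mod 41). 310 ≡ 30 (mod 40). So 4^{310} ≡ 4^{30} ≡ 1 (mod 41)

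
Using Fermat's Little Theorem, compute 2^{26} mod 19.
9

By Fermat's Little Theorem, a^(p-1) ≡ 1 (mod p) for prime p and gcd(a, p) = 1
Here p = 19, so 2^18 ≡ 1 (mod 19)
We can reduce the exponent: 26 mod 18 = 8
So 2^26 ≡ 2^8 (mod 19)
Computing: 2^8 mod 19 = 9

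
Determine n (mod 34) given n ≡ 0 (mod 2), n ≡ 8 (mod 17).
8

Using the Chinese Remainder Theorem:
M = product of moduli = 34
For equation 1: M_1 = 17, 17 ≡ 1 (mod 2), inverse of 17 mod 2 is 1 (check: 1 × 1 = 1 ≡ 1 (mod 2))
For equation 2: M_2 = 2, 2 ≡ 2 (mod 17), inverse of 2 mod 17 is 9 (check: 2 × 9 = 18 ≡ 1 (mod 17))
Combine: n ≡ Σ r_i×M_i×(M_i⁻¹ mod m_i) = 0×17×1 + 8×2×9 = 0 + 144 = 144
144 mod 34 = 8
n ≡ 8 (mod 34)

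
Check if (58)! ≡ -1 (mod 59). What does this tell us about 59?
(58)! mod 59 = 58. Since this equals -1 (mod 59), Wilson confirms 59 is prime.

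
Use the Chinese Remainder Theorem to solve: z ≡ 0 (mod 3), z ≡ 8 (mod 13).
M = 3 × 13 = 39. M₁ = 13, y₁ ≡ 1 (mod 3). M₂ = 3, y₂ ≡ 9 (mod 13). z = 0×13×1 + 8×3×9 ≡ 21 (mod 39)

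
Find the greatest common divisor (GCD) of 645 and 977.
1

Using the Euclidean algorithm:
645 = 0 × 977 + 645
977 = 1 × 645 + 332
645 = 1 × 332 + 313
332 = 1 × 313 + 19
313 = 16 × 19 + 9
19 = 2 × 9 + 1
9 = 9 × 1 + 0

GCD(645, 977) = 1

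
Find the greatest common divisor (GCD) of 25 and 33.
1

Using the Euclidean algorithm:
25 = 0 × 33 + 25
33 = 1 × 25 + 8
25 = 3 × 8 + 1
8 = 8 × 1 + 0

GCD(25, 33) = 1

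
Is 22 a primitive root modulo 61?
No

To verify, check if 22^(60/q) ≢ 1 (mod 61) for each prime divisor q of 60
Divisors of 60 = 60: [1, 2, 3, 4, 5, 6, 10, 12, 15, 20, 30, 60]
  22^(60/2) = 22^30 ≡ 1 (mod 61)
  22^(60/3) = 22^20 ≡ 47 (mod 61)
  22^(60/5) = 22^12 ≡ 9 (mod 61)
Conclusion: 22 is not a primitive root modulo 61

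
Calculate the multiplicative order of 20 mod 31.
Powers of 20 mod 31: 20^1≡20, 20^2≡28, 20^3≡2, 20^4≡9, 20^5≡25, 20^6≡4, 20^7≡18, 20^8≡19, 20^9≡8, 20^10≡5, 20^11≡7, 20^12≡16, 20^13≡10, 20^14≡14, 20^15≡1. Order = 15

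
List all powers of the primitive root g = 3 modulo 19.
g^1, g^2, ..., g^{18} mod 19: {3, 9, 8, 5, 15, 7, 2, 6, 18, 16, 10, 11, 14, 4, 12, 17, 13, 1}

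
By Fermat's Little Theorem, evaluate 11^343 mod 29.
By Fermat: 11^{28} ≡ 1 (mod 29). 343 ≡ 7 (mod 28). So 11^{343} ≡ 11^{7} ≡ 12 (mod 29)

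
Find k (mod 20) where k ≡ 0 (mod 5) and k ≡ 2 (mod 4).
M = 5 × 4 = 20. M₁ = 4, y₁ ≡ 4 (mod 5). M₂ = 5, y₂ ≡ 1 (mod 4). k = 0×4×4 + 2×5×1 ≡ 10 (mod 20)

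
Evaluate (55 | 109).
(55/109) = 55^{54} mod 109 = -1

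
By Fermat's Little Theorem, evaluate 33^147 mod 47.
By Fermat: 33^{46} ≡ 1 (mod 47). 147 = 3×46 + 9. So 33^{147} ≡ 33^{9} ≡ 43 (mod 47)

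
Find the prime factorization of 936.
2^3 × 3^2 × 13

Divide by primes starting from smallest:
936 ÷ 2 = 468
468 ÷ 2 = 234
234 ÷ 2 = 117
117 ÷ 3 = 39
39 ÷ 3 = 13
13 ÷ 13 = 1

936 = 2^3 × 3^2 × 13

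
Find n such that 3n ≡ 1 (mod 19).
3^(-1) ≡ 13 (mod 19). Verification: 3 × 13 = 39 ≡ 1 (mod 19)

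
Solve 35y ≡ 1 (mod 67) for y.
35^(-1) ≡ 23 (mod 67). Verification: 35 × 23 = 805 ≡ 1 (mod 67)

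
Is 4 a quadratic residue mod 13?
By Euler's criterion: 4^{6} ≡ 1 (mod 13). Since this equals 1, 4 is a QR.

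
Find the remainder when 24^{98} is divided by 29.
By Fermat: 24^{28} ≡ 1 (mod 29). 98 = 3×28 + 14. So 24^{98} ≡ 24^{14} ≡ 1 (mod 29)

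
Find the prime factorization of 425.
5^2 × 17

Divide by primes starting from smallest:
425 ÷ 5 = 85
85 ÷ 5 = 17
17 ÷ 17 = 1

425 = 5^2 × 17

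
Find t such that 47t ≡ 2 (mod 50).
16

Since gcd(47, 50) = 1 divides 2, a solution exists.
Multiply both sides by the inverse of 47 mod 50:
  47^(-1) mod 50 = 33
  x ≡ 33 × 2 ≡ 66 ≡ 16 (mod 50)
Verification: 47 × 16 = 752 = 15 × 50 + 2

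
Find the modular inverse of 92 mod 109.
92^(-1) ≡ 32 (mod 109). Verification: 92 × 32 = 2944 ≡ 1 (mod 109)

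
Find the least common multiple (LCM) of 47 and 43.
2021

First find GCD(47, 43) using the Euclidean algorithm:
47 = 1 × 43 + 4
43 = 10 × 4 + 3
4 = 1 × 3 + 1
3 = 3 × 1 + 0
GCD(47, 43) = 1

LCM formula: LCM(a, b) = (a × b) / GCD(a, b)
LCM(47, 43) = (47 × 43) / 1
LCM(47, 43) = 2021 / 1
LCM(47, 43) = 2021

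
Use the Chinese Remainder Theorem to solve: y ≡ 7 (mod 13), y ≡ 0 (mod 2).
20

Using the Chinese Remainder Theorem:
M = product of moduli = 26
For equation 1: M_1 = 2, 2 ≡ 2 (mod 13), inverse of 2 mod 13 is 7 (check: 2 × 7 = 14 ≡ 1 (mod 13))
For equation 2: M_2 = 13, 13 ≡ 1 (mod 2), inverse of 13 mod 2 is 1 (check: 1 × 1 = 1 ≡ 1 (mod 2))
Combine: y ≡ Σ r_i×M_i×(M_i⁻¹ mod m_i) = 7×2×7 + 0×13×1 = 98 + 0 = 98
98 mod 26 = 20
y ≡ 20 (mod 26)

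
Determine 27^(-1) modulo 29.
27^(-1) ≡ 14 (mod 29). Verification: 27 × 14 = 378 ≡ 1 (mod 29)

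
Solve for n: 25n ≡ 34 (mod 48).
34

Since gcd(25, 48) = 1 divides 34, a solution exists.
Multiply both sides by the inverse of 25 mod 48:
  25^(-1) mod 48 = 25
  x ≡ 25 × 34 ≡ 850 ≡ 34 (mod 48)
Verification: 25 × 34 = 850 = 17 × 48 + 34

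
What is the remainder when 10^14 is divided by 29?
Using repeated squaring. 14 = 8 + 4 + 2 (binary 1110). Repeated squaring mod 29: 10^1 ≡ 10; 10^2 ≡ 10² = 100 ≡ 13; 10^4 ≡ 13² = 169 ≡ 24; 10^8 ≡ 24² = 576 ≡ 25. Multiply: 10^14 = 10^8 × 10^4 × 10^2 ≡ 25 × 24 × 13 (mod 29): 25 × 24 = 600 ≡ 20; 20 × 13 = 260 ≡ 28. So 10^14 ≡ 28 (mod 29).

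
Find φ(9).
6

Prime factorization: 9 = 3^2
Using the formula φ(n) = n × Π(1 - 1/p) for each prime factor p:
φ(9) = 9 × (1 - 1/3)
φ(9) = 6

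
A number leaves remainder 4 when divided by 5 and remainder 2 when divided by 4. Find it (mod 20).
M = 5 × 4 = 20. M₁ = 4, y₁ ≡ 4 (mod 5). M₂ = 5, y₂ ≡ 1 (mod 4). y = 4×4×4 + 2×5×1 ≡ 14 (mod 20)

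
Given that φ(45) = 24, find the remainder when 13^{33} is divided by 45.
By Euler: 13^{24} ≡ 1 (mod 45) since gcd(13, 45) = 1. 33 = 1×24 + 9. So 13^{33} ≡ 13^{9} ≡ 28 (mod 45)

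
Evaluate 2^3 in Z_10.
3 = 2 + 1 (binary 11). Repeated squaring mod 10: 2^1 ≡ 2; 2^2 ≡ 2² = 4 ≡ 4. Multiply: 2^3 = 2^2 × 2^1 ≡ 4 × 2 (mod 10): 4 × 2 = 8 ≡ 8. So 2^3 ≡ 8 (mod 10).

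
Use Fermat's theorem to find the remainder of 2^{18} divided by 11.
3

By Fermat's Little Theorem, a^(p-1) ≡ 1 (mod p) for prime p and gcd(a, p) = 1
Here p = 11, so 2^10 ≡ 1 (mod 11)
We can reduce the exponent: 18 mod 10 = 8
So 2^18 ≡ 2^8 (mod 11)
Computing: 2^8 mod 11 = 3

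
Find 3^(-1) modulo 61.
41

Using Extended Euclidean Algorithm:
gcd(3, 61) = 1
Bezout coefficients: 3 × -20 + 61 × 1 = 1
So 3 × -20 ≡ 1 (mod 61)
The inverse is -20 mod 61 = 41
Verification: 3 × 41 = 123 = 2 × 61 + 1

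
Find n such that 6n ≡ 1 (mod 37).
6^(-1) ≡ 31 (mod 37). Verification: 6 × 31 = 186 ≡ 1 (mod 37)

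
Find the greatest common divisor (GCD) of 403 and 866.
1

Using the Euclidean algorithm:
403 = 0 × 866 + 403
866 = 2 × 403 + 60
403 = 6 × 60 + 43
60 = 1 × 43 + 17
43 = 2 × 17 + 9
17 = 1 × 9 + 8
9 = 1 × 8 + 1
8 = 8 × 1 + 0

GCD(403, 866) = 1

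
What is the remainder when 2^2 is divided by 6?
2 = 2 (binary 10). Repeated squaring mod 6: 2^1 ≡ 2; 2^2 ≡ 2² = 4 ≡ 4. So 2^2 ≡ 4 (mod 6).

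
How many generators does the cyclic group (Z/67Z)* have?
20

The number of primitive roots modulo p is φ(p-1) = φ(66)
φ(66) = 20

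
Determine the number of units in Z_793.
720

Prime factorization: 793 = 13 × 61
Using the formula φ(n) = n × Π(1 - 1/p) for each prime factor p:
φ(793) = 793 × (1 - 1/13) × (1 - 1/61)
φ(793) = 720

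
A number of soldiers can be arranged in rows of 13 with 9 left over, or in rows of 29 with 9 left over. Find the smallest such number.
M = 13 × 29 = 377. M₁ = 29, y₁ ≡ 9 (mod 13). M₂ = 13, y₂ ≡ 9 (mod 29). r = 9×29×9 + 9×13×9 ≡ 9 (mod 377). The smallest positive such number is 9.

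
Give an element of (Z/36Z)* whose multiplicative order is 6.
7 has order 6 mod 36 since 7^{6} ≡ 1 (mod 36) and no smaller power works.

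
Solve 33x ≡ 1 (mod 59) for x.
33^(-1) ≡ 34 (mod 59). Verification: 33 × 34 = 1122 ≡ 1 (mod 59)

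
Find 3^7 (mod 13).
7 = 4 + 2 + 1 (binary 111). Repeated squaring mod 13: 3^1 ≡ 3; 3^2 ≡ 3² = 9 ≡ 9; 3^4 ≡ 9² = 81 ≡ 3. Multiply: 3^7 = 3^4 × 3^2 × 3^1 ≡ 3 × 9 × 3 (mod 13): 3 × 9 = 27 ≡ 1; 1 × 3 = 3 ≡ 3. So 3^7 ≡ 3 (mod 13).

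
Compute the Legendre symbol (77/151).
(77/151) = 77^{75} mod 151 = -1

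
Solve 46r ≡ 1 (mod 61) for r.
46^(-1) ≡ 4 (mod 61). Verification: 46 × 4 = 184 ≡ 1 (mod 61)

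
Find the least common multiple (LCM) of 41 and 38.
1558

First find GCD(41, 38) using the Euclidean algorithm:
41 = 1 × 38 + 3
38 = 12 × 3 + 2
3 = 1 × 2 + 1
2 = 2 × 1 + 0
GCD(41, 38) = 1

LCM formula: LCM(a, b) = (a × b) / GCD(a, b)
LCM(41, 38) = (41 × 38) / 1
LCM(41, 38) = 1558 / 1
LCM(41, 38) = 1558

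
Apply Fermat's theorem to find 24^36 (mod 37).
By Fermat's Little Theorem, 24^{36} ≡ 1 (mod 37) since 37 is prime and gcd(24, 37) = 1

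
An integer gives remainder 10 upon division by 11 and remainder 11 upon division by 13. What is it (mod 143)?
M = 11 × 13 = 143. M₁ = 13, y₁ ≡ 6 (mod 11). M₂ = 11, y₂ ≡ 6 (mod 13). z = 10×13×6 + 11×11×6 ≡ 76 (mod 143). The smallest positive such number is 76.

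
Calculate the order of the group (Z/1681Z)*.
1640

Prime factorization: 1681 = 41^2
Using the formula φ(n) = n × Π(1 - 1/p) for each prime factor p:
φ(1681) = 1681 × (1 - 1/41)
φ(1681) = 1640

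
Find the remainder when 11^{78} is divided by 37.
By Fermat: 11^{36} ≡ 1 (mod 37). 78 = 2×36 + 6. So 11^{78} ≡ 11^{6} ≡ 1 (mod 37)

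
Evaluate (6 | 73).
(6/73) = 6^{36} mod 73 = 1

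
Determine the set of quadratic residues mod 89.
QRs mod 89: {1, 2, 4, 5, 8, 9, 10, 11, 16, 17, 18, 20, 21, 22, 25, 32, 34, 36, 39, 40, 42, 44, 45, 47, 49, 50, 53, 55, 57, 64, 67, 68, 69, 71, 72, 73, 78, 79, 80, 81, 84, 85, 87, 88}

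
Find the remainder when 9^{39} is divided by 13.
By Fermat: 9^{12} ≡ 1 (mod 13). 39 = 3×12 + 3. So 9^{39} ≡ 9^{3} ≡ 1 (mod 13)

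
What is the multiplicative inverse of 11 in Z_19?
7

Using Extended Euclidean Algorithm:
gcd(11, 19) = 1
Bezout coefficients: 11 × 7 + 19 × -4 = 1
So 11 × 7 ≡ 1 (mod 19)
The inverse is 7 mod 19 = 7
Verification: 11 × 7 = 77 = 4 × 19 + 1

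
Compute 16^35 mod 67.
Using repeated squaring. 35 = 32 + 2 + 1 (binary 100011). Repeated squaring mod 67: 16^1 ≡ 16; 16^2 ≡ 16² = 256 ≡ 55; 16^4 ≡ 55² = 3025 ≡ 10; 16^8 ≡ 10² = 100 ≡ 33; 16^16 ≡ 33² = 1089 ≡ 17; 16^32 ≡ 17² = 289 ≡ 21. Multiply: 16^35 = 16^32 × 16^2 × 16^1 ≡ 21 × 55 × 16 (mod 67): 21 × 55 = 1155 ≡ 16; 16 × 16 = 256 ≡ 55. So 16^35 ≡ 55 (mod 67).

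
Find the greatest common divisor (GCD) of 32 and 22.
2

Using the Euclidean algorithm:
32 = 1 × 22 + 10
22 = 2 × 10 + 2
10 = 5 × 2 + 0

GCD(32, 22) = 2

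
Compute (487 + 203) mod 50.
40

(487 + 203) = 690
690 mod 50 = 40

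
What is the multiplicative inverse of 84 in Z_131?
84^(-1) ≡ 39 (mod 131). Verification: 84 × 39 = 3276 ≡ 1 (mod 131)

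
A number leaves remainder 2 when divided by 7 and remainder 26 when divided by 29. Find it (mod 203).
M = 7 × 29 = 203. M₁ = 29, y₁ ≡ 1 (mod 7). M₂ = 7, y₂ ≡ 25 (mod 29). z = 2×29×1 + 26×7×25 ≡ 142 (mod 203)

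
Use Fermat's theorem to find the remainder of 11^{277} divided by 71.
67

By Fermat's Little Theorem, a^(p-1) ≡ 1 (mod p) for prime p and gcd(a, p) = 1
Here p = 71, so 11^70 ≡ 1 (mod 71)
We can reduce the exponent: 277 mod 70 = 67
So 11^277 ≡ 11^67 (mod 71)
Computing: 11^67 mod 71 = 67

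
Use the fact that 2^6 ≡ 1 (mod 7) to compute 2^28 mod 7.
By Fermat: 2^{6} ≡ 1 (mod 7). 28 = 4×6 + 4. So 2^{28} ≡ 2^{4} ≡ 2 (mod 7)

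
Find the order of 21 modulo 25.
Powers of 21 mod 25: 21^1≡21, 21^2≡16, 21^3≡11, 21^4≡6, 21^5≡1. Order = 5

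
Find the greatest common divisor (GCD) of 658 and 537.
1

Using the Euclidean algorithm:
658 = 1 × 537 + 121
537 = 4 × 121 + 53
121 = 2 × 53 + 15
53 = 3 × 15 + 8
15 = 1 × 8 + 7
8 = 1 × 7 + 1
7 = 7 × 1 + 0

GCD(658, 537) = 1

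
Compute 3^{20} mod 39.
9

Using successive squaring:
Binary expansion of 20: 10100
Powers of 3 mod 39 (each is the square of the previous):
  3^1 ≡ 3 (mod 39)
  3^2 ≡ 3² = 9 ≡ 9 (mod 39)
  3^4 ≡ 9² = 81 ≡ 3 (mod 39)
  3^8 ≡ 3² = 9 ≡ 9 (mod 39)
  3^16 ≡ 9² = 81 ≡ 3 (mod 39)
20 = 16 + 4, so 3^20 = 3^16 × 3^4 ≡ 3 × 3 (mod 39)
Multiplying step by step:
  3 × 3 = 9 ≡ 9 (mod 39)
Result: 3^20 ≡ 9 (mod 39)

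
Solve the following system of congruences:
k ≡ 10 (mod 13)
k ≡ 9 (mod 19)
218

Using the Chinese Remainder Theorem:
M = product of moduli = 247
For equation 1: M_1 = 19, 19 ≡ 6 (mod 13), inverse of 19 mod 13 is 11 (check: 6 × 11 = 66 ≡ 1 (mod 13))
For equation 2: M_2 = 13, 13 ≡ 13 (mod 19), inverse of 13 mod 19 is 3 (check: 13 × 3 = 39 ≡ 1 (mod 19))
Combine: k ≡ Σ r_i×M_i×(M_i⁻¹ mod m_i) = 10×19×11 + 9×13×3 = 2090 + 351 = 2441
2441 mod 247 = 218
k ≡ 218 (mod 247)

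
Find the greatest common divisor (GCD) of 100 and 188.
4

Using the Euclidean algorithm:
100 = 0 × 188 + 100
188 = 1 × 100 + 88
100 = 1 × 88 + 12
88 = 7 × 12 + 4
12 = 3 × 4 + 0

GCD(100, 188) = 4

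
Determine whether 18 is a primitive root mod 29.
p - 1 = 28 has prime divisors 2, 7. Check 18^(28/q) mod 29 for each: 18^(28/2) = 18^14 ≡ 28, 18^(28/7) = 18^4 ≡ 25 (mod 29). None of these is 1, so 18 has order 28 = φ(29), so it is a primitive root mod 29.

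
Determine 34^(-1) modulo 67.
34^(-1) ≡ 2 (mod 67). Verification: 34 × 2 = 68 ≡ 1 (mod 67)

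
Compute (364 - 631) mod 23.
9

(364 - 631) = -267
-267 mod 23 = 9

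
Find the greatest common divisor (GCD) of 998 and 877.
1

Using the Euclidean algorithm:
998 = 1 × 877 + 121
877 = 7 × 121 + 30
121 = 4 × 30 + 1
30 = 30 × 1 + 0

GCD(998, 877) = 1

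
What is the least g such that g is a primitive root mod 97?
p - 1 = 96 has prime divisors 2, 3. h is a primitive root mod 97 iff h^(96/q) ≢ 1 (mod 97) for each such q.
h = 2: 2^48 ≡ 1, 2^32 ≡ 35 (mod 97); 2^48 ≡ 1, so not a primitive root.
h = 3: 3^48 ≡ 1, 3^32 ≡ 35 (mod 97); 3^48 ≡ 1, so not a primitive root.
h = 4: 4^48 ≡ 1, 4^32 ≡ 61 (mod 97); 4^48 ≡ 1, so not a primitive root.
h = 5: 5^48 ≡ 96, 5^32 ≡ 35 (mod 97); none is 1, so 5 has order 96 and is a primitive root.
The smallest primitive root mod 97 is g = 5.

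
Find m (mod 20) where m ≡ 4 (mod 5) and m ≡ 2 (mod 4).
M = 5 × 4 = 20. M₁ = 4, y₁ ≡ 4 (mod 5). M₂ = 5, y₂ ≡ 1 (mod 4). m = 4×4×4 + 2×5×1 ≡ 14 (mod 20)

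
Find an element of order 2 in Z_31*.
30 has order 2 mod 31 since 30^{2} ≡ 1 (mod 31) and no smaller power works.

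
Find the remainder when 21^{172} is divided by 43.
By Fermat: 21^{42} ≡ 1 (mod 43). 172 = 4×42 + 4. So 21^{172} ≡ 21^{4} ≡ 35 (mod 43)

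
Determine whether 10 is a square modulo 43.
By Euler's criterion: 10^{21} ≡ 1 (mod 43). Since this equals 1, 10 is a QR.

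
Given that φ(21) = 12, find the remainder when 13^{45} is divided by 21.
By Euler: 13^{12} ≡ 1 (mod 21) since gcd(13, 21) = 1. 45 = 3×12 + 9. So 13^{45} ≡ 13^{9} ≡ 13 (mod 21)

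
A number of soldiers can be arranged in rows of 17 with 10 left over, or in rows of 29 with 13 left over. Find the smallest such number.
M = 17 × 29 = 493. M₁ = 29, y₁ ≡ 10 (mod 17). M₂ = 17, y₂ ≡ 12 (mod 29). n = 10×29×10 + 13×17×12 ≡ 129 (mod 493). The smallest positive such number is 129.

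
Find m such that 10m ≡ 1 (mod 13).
10^(-1) ≡ 4 (mod 13). Verification: 10 × 4 = 40 ≡ 1 (mod 13)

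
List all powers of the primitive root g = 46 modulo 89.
g^1, g^2, ..., g^{88} mod 89: {46, 69, 59, 44, 66, 10, 15, 67, 56, 84, 37, 11, 61, 47, 26, 39, 14, 21, 76, 25, 82, 34, 51, 32, 48, 72, 19, 73, 65, 53, 35, 8, 12, 18, 27, 85, 83, 80, 31, 2, 3, 49, 29, 88, 43, 20, 30, 45, 23, 79, 74, 22, 33, 5, 52, 78, 28, 42, 63, 50, 75, 68, 13, 64, 7, 55, 38, 57, 41, 17, 70, 16, 24, 36, 54, 81, 77, 71, 62, 4, 6, 9, 58, 87, 86, 40, 60, 1}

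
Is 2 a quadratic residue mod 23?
By Euler's criterion: 2^{11} ≡ 1 (mod 23). Since this equals 1, 2 is a QR.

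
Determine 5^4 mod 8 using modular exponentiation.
4 = 4 (binary 100). Repeated squaring mod 8: 5^1 ≡ 5; 5^2 ≡ 5² = 25 ≡ 1; 5^4 ≡ 1² = 1 ≡ 1. So 5^4 ≡ 1 (mod 8).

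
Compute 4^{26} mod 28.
16

Using successive squaring:
Binary expansion of 26: 11010
Powers of 4 mod 28 (each is the square of the previous):
  4^1 ≡ 4 (mod 28)
  4^2 ≡ 4² = 16 ≡ 16 (mod 28)
  4^4 ≡ 16² = 256 ≡ 4 (mod 28)
  4^8 ≡ 4² = 16 ≡ 16 (mod 28)
  4^16 ≡ 16² = 256 ≡ 4 (mod 28)
26 = 16 + 8 + 2, so 4^26 = 4^16 × 4^8 × 4^2 ≡ 4 × 16 × 16 (mod 28)
Multiplying step by step:
  4 × 16 = 64 ≡ 8 (mod 28)
  8 × 16 = 128 ≡ 16 (mod 28)
Result: 4^26 ≡ 16 (mod 28)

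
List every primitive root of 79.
Primitive roots mod 79: {3, 6, 7, 28, 29, 30, 34, 35, 37, 39, 43, 47, 48, 53, 54, 59, 60, 63, 66, 68, 70, 74, 75, 77}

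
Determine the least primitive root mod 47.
p - 1 = 46 has prime divisors 2, 23. h is a primitive root mod 47 iff h^(46/q) ≢ 1 (mod 47) for each such q.
h = 2: 2^23 ≡ 1, 2^2 ≡ 4 (mod 47); 2^23 ≡ 1, so not a primitive root.
h = 3: 3^23 ≡ 1, 3^2 ≡ 9 (mod 47); 3^23 ≡ 1, so not a primitive root.
h = 4: 4^23 ≡ 1, 4^2 ≡ 16 (mod 47); 4^23 ≡ 1, so not a primitive root.
h = 5: 5^23 ≡ 46, 5^2 ≡ 25 (mod 47); none is 1, so 5 has order 46 and is a primitive root.
The smallest primitive root mod 47 is g = 5.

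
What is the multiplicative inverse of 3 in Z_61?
41

Using Extended Euclidean Algorithm:
gcd(3, 61) = 1
Bezout coefficients: 3 × -20 + 61 × 1 = 1
So 3 × -20 ≡ 1 (mod 61)
The inverse is -20 mod 61 = 41
Verification: 3 × 41 = 123 = 2 × 61 + 1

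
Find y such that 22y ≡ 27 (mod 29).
21

Since gcd(22, 29) = 1 divides 27, a solution exists.
Multiply both sides by the inverse of 22 mod 29:
  22^(-1) mod 29 = 4
  x ≡ 4 × 27 ≡ 108 ≡ 21 (mod 29)
Verification: 22 × 21 = 462 = 15 × 29 + 27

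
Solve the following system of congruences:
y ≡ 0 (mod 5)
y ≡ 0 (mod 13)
0

Using the Chinese Remainder Theorem:
M = product of moduli = 65
For equation 1: M_1 = 13, 13 ≡ 3 (mod 5), inverse of 13 mod 5 is 2 (check: 3 × 2 = 6 ≡ 1 (mod 5))
For equation 2: M_2 = 5, 5 ≡ 5 (mod 13), inverse of 5 mod 13 is 8 (check: 5 × 8 = 40 ≡ 1 (mod 13))
Combine: y ≡ Σ r_i×M_i×(M_i⁻¹ mod m_i) = 0×13×2 + 0×5×8 = 0 + 0 = 0
0 mod 65 = 0
y ≡ 0 (mod 65)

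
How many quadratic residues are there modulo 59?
For prime 59, there are (p-1)/2 = (59-1)/2 = 29 quadratic residues (excluding 0).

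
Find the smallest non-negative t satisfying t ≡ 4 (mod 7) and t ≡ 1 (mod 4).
M = 7 × 4 = 28. M₁ = 4, y₁ ≡ 2 (mod 7). M₂ = 7, y₂ ≡ 3 (mod 4). t = 4×4×2 + 1×7×3 ≡ 25 (mod 28)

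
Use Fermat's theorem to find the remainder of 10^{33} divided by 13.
12

By Fermat's Little Theorem, a^(p-1) ≡ 1 (mod p) for prime p and gcd(a, p) = 1
Here p = 13, so 10^12 ≡ 1 (mod 13)
We can reduce the exponent: 33 mod 12 = 9
So 10^33 ≡ 10^9 (mod 13)
Computing: 10^9 mod 13 = 12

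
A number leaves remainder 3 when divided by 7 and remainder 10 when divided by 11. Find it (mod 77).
M = 7 × 11 = 77. M₁ = 11, y₁ ≡ 2 (mod 7). M₂ = 7, y₂ ≡ 8 (mod 11). m = 3×11×2 + 10×7×8 ≡ 10 (mod 77)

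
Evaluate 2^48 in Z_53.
Using repeated squaring. 48 = 32 + 16 (binary 110000). Repeated squaring mod 53: 2^1 ≡ 2; 2^2 ≡ 2² = 4 ≡ 4; 2^4 ≡ 4² = 16 ≡ 16; 2^8 ≡ 16² = 256 ≡ 44; 2^16 ≡ 44² = 1936 ≡ 28; 2^32 ≡ 28² = 784 ≡ 42. Multiply: 2^48 = 2^32 × 2^16 ≡ 42 × 28 (mod 53): 42 × 28 = 1176 ≡ 10. So 2^48 ≡ 10 (mod 53).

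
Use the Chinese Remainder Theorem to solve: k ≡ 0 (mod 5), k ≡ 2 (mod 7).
30

Using the Chinese Remainder Theorem:
M = product of moduli = 35
For equation 1: M_1 = 7, 7 ≡ 2 (mod 5), inverse of 7 mod 5 is 3 (check: 2 × 3 = 6 ≡ 1 (mod 5))
For equation 2: M_2 = 5, 5 ≡ 5 (mod 7), inverse of 5 mod 7 is 3 (check: 5 × 3 = 15 ≡ 1 (mod 7))
Combine: k ≡ Σ r_i×M_i×(M_i⁻¹ mod m_i) = 0×7×3 + 2×5×3 = 0 + 30 = 30
30 mod 35 = 30
k ≡ 30 (mod 35)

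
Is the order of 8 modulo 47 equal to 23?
Yes, ord_47(8) = 23.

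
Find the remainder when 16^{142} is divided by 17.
By Fermat: 16^{16} ≡ 1 (mod 17). 142 = 8×16 + 14. So 16^{142} ≡ 16^{14} ≡ 1 (mod 17)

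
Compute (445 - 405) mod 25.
15

(445 - 405) = 40
40 mod 25 = 15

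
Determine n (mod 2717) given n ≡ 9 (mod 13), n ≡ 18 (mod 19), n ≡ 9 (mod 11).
2583

Using the Chinese Remainder Theorem:
M = product of moduli = 2717
For equation 1: M_1 = 209, 209 ≡ 1 (mod 13), inverse of 209 mod 13 is 1 (check: 1 × 1 = 1 ≡ 1 (mod 13))
For equation 2: M_2 = 143, 143 ≡ 10 (mod 19), inverse of 143 mod 19 is 2 (check: 10 × 2 = 20 ≡ 1 (mod 19))
For equation 3: M_3 = 247, 247 ≡ 5 (mod 11), inverse of 247 mod 11 is 9 (check: 5 × 9 = 45 ≡ 1 (mod 11))
Combine: n ≡ Σ r_i×M_i×(M_i⁻¹ mod m_i) = 9×209×1 + 18×143×2 + 9×247×9 = 1881 + 5148 + 20007 = 27036
27036 mod 2717 = 2583
n ≡ 2583 (mod 2717)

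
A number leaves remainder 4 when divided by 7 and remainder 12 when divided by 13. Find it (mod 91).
M = 7 × 13 = 91. M₁ = 13, y₁ ≡ 6 (mod 7). M₂ = 7, y₂ ≡ 2 (mod 13). n = 4×13×6 + 12×7×2 ≡ 25 (mod 91)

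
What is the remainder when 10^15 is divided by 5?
Using repeated squaring. 10 ≡ 0 (mod 5). 15 = 8 + 4 + 2 + 1 (binary 1111). Repeated squaring mod 5: 0^1 ≡ 0; 0^2 ≡ 0² = 0 ≡ 0; 0^4 ≡ 0² = 0 ≡ 0; 0^8 ≡ 0² = 0 ≡ 0. Multiply: 10^15 ≡ 0^8 × 0^4 × 0^2 × 0^1 ≡ 0 × 0 × 0 × 0 (mod 5): 0 × 0 = 0 ≡ 0; 0 × 0 = 0 ≡ 0; 0 × 0 = 0 ≡ 0. So 10^15 ≡ 0 (mod 5).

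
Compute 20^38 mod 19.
Using Fermat: 20^{18} ≡ 1 (mod 19). 38 ≡ 2 (mod 18). So 20^{38} ≡ 20^{2} ≡ 1 (mod 19)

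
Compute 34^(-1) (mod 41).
34^(-1) ≡ 35 (mod 41). Verification: 34 × 35 = 1190 ≡ 1 (mod 41)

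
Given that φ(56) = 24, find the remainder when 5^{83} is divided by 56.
By Euler: 5^{24} ≡ 1 (mod 56) since gcd(5, 56) = 1. 83 = 3×24 + 11. So 5^{83} ≡ 5^{11} ≡ 45 (mod 56)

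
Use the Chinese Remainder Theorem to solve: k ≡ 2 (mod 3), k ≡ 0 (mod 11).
M = 3 × 11 = 33. M₁ = 11, y₁ ≡ 2 (mod 3). M₂ = 3, y₂ ≡ 4 (mod 11). k = 2×11×2 + 0×3×4 ≡ 11 (mod 33)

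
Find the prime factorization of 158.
2 × 79

Divide by primes starting from smallest:
158 ÷ 2 = 79
79 ÷ 79 = 1

158 = 2 × 79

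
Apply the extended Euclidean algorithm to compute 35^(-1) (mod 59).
Extended GCD: 35(27) + 59(-16) = 1. So 35^(-1) ≡ 27 ≡ 27 (mod 59). Verify: 35 × 27 = 945 ≡ 1 (mod 59)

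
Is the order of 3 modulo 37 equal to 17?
No, the actual order is 18, not 17.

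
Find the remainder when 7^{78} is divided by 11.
By Fermat: 7^{10} ≡ 1 (mod 11). 78 = 7×10 + 8. So 7^{78} ≡ 7^{8} ≡ 9 (mod 11)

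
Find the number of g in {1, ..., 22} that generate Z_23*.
Number of primitive roots mod 23 = φ(22) = 10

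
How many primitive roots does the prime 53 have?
Number of primitive roots mod 53 = φ(52) = 24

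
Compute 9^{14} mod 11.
5

Using successive squaring:
Binary expansion of 14: 1110
Powers of 9 mod 11 (each is the square of the previous):
  9^1 ≡ 9 (mod 11)
  9^2 ≡ 9² = 81 ≡ 4 (mod 11)
  9^4 ≡ 4² = 16 ≡ 5 (mod 11)
  9^8 ≡ 5² = 25 ≡ 3 (mod 11)
14 = 8 + 4 + 2, so 9^14 = 9^8 × 9^4 × 9^2 ≡ 3 × 5 × 4 (mod 11)
Multiplying step by step:
  3 × 5 = 15 ≡ 4 (mod 11)
  4 × 4 = 16 ≡ 5 (mod 11)
Result: 9^14 ≡ 5 (mod 11)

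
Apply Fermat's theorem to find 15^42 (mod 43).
By Fermat's Little Theorem, 15^{42} ≡ 1 (mod 43) since 43 is prime and gcd(15, 43) = 1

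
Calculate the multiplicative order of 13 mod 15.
Powers of 13 mod 15: 13^1≡13, 13^2≡4, 13^3≡7, 13^4≡1. Order = 4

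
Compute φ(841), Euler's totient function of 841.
812

Prime factorization: 841 = 29^2
Using the formula φ(n) = n × Π(1 - 1/p) for each prime factor p:
φ(841) = 841 × (1 - 1/29)
φ(841) = 812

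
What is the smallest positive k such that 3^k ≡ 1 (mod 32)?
Powers of 3 mod 32: 3^1≡3, 3^2≡9, 3^3≡27, 3^4≡17, 3^5≡19, 3^6≡25, 3^7≡11, 3^8≡1. Order = 8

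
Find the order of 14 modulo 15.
Powers of 14 mod 15: 14^1≡14, 14^2≡1. Order = 2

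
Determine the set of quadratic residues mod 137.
QRs mod 137: {1, 2, 4, 7, 8, 9, 11, 14, 15, 16, 17, 18, 19, 22, 25, 28, 30, 32, 34, 36, 37, 38, 39, 44, 49, 50, 56, 59, 60, 61, 63, 64, 65, 68, 69, 72, 73, 74, 76, 77, 78, 81, 87, 88, 93, 98, 99, 100, 101, 103, 105, 107, 109, 112, 115, 118, 119, 120, 121, 122, 123, 126, 128, 129, 130, 133, 135, 136}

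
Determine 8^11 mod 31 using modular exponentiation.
Using repeated squaring. 11 = 8 + 2 + 1 (binary 1011). Repeated squaring mod 31: 8^1 ≡ 8; 8^2 ≡ 8² = 64 ≡ 2; 8^4 ≡ 2² = 4 ≡ 4; 8^8 ≡ 4² = 16 ≡ 16. Multiply: 8^11 = 8^8 × 8^2 × 8^1 ≡ 16 × 2 × 8 (mod 31): 16 × 2 = 32 ≡ 1; 1 × 8 = 8 ≡ 8. So 8^11 ≡ 8 (mod 31).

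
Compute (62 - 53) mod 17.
9

(62 - 53) = 9
9 mod 17 = 9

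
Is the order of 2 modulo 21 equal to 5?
No, the actual order is 6, not 5.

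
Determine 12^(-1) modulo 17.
12^(-1) ≡ 10 (mod 17). Verification: 12 × 10 = 120 ≡ 1 (mod 17)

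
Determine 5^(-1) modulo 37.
5^(-1) ≡ 15 (mod 37). Verification: 5 × 15 = 75 ≡ 1 (mod 37)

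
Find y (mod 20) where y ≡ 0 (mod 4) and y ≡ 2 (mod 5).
M = 4 × 5 = 20. M₁ = 5, y₁ ≡ 1 (mod 4). M₂ = 4, y₂ ≡ 4 (mod 5). y = 0×5×1 + 2×4×4 ≡ 12 (mod 20)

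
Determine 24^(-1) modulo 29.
24^(-1) ≡ 23 (mod 29). Verification: 24 × 23 = 552 ≡ 1 (mod 29)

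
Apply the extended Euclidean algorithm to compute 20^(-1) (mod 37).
Extended GCD: 20(13) + 37(-7) = 1. So 20^(-1) ≡ 13 ≡ 13 (mod 37). Verify: 20 × 13 = 260 ≡ 1 (mod 37)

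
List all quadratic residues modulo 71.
QRs mod 71: {1, 2, 3, 4, 5, 6, 8, 9, 10, 12, 15, 16, 18, 19, 20, 24, 25, 27, 29, 30, 32, 36, 37, 38, 40, 43, 45, 48, 49, 50, 54, 57, 58, 60, 64}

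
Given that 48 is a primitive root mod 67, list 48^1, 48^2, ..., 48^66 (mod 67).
g^1, g^2, ..., g^{66} mod 67: {48, 26, 42, 6, 20, 22, 51, 36, 53, 65, 38, 15, 50, 55, 27, 23, 32, 62, 28, 4, 58, 37, 34, 24, 13, 21, 3, 10, 11, 59, 18, 60, 66, 19, 41, 25, 61, 47, 45, 16, 31, 14, 2, 29, 52, 17, 12, 40, 44, 35, 5, 39, 63, 9, 30, 33, 43, 54, 46, 64, 57, 56, 8, 49, 7, 1}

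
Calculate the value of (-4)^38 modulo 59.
Using repeated squaring. (-4) ≡ 55 (mod 59). 38 = 32 + 4 + 2 (binary 100110). Repeated squaring mod 59: 55^1 ≡ 55; 55^2 ≡ 55² = 3025 ≡ 16; 55^4 ≡ 16² = 256 ≡ 20; 55^8 ≡ 20² = 400 ≡ 46; 55^16 ≡ 46² = 2116 ≡ 51; 55^32 ≡ 51² = 2601 ≡ 5. Multiply: (-4)^38 ≡ 55^32 × 55^4 × 55^2 ≡ 5 × 20 × 16 (mod 59): 5 × 20 = 100 ≡ 41; 41 × 16 = 656 ≡ 7. So (-4)^38 ≡ 7 (mod 59).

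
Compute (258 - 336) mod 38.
36

(258 - 336) = -78
-78 mod 38 = 36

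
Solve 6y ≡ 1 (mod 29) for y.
6^(-1) ≡ 5 (mod 29). Verification: 6 × 5 = 30 ≡ 1 (mod 29)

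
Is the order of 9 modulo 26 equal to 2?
No, the actual order is 3, not 2.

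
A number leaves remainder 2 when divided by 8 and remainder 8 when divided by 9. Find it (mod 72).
M = 8 × 9 = 72. M₁ = 9, y₁ ≡ 1 (mod 8). M₂ = 8, y₂ ≡ 8 (mod 9). t = 2×9×1 + 8×8×8 ≡ 26 (mod 72)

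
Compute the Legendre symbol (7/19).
(7/19) = 7^{9} mod 19 = 1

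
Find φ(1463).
1080

Prime factorization: 1463 = 7 × 11 × 19
Using the formula φ(n) = n × Π(1 - 1/p) for each prime factor p:
φ(1463) = 1463 × (1 - 1/7) × (1 - 1/11) × (1 - 1/19)
φ(1463) = 1080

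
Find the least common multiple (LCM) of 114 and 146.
8322

First find GCD(114, 146) using the Euclidean algorithm:
114 = 0 × 146 + 114
146 = 1 × 114 + 32
114 = 3 × 32 + 18
32 = 1 × 18 + 14
18 = 1 × 14 + 4
14 = 3 × 4 + 2
4 = 2 × 2 + 0
GCD(114, 146) = 2

LCM formula: LCM(a, b) = (a × b) / GCD(a, b)
LCM(114, 146) = (114 × 146) / 2
LCM(114, 146) = 16644 / 2
LCM(114, 146) = 8322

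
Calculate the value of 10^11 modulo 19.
Using repeated squaring. 11 = 8 + 2 + 1 (binary 1011). Repeated squaring mod 19: 10^1 ≡ 10; 10^2 ≡ 10² = 100 ≡ 5; 10^4 ≡ 5² = 25 ≡ 6; 10^8 ≡ 6² = 36 ≡ 17. Multiply: 10^11 = 10^8 × 10^2 × 10^1 ≡ 17 × 5 × 10 (mod 19): 17 × 5 = 85 ≡ 9; 9 × 10 = 90 ≡ 14. So 10^11 ≡ 14 (mod 19).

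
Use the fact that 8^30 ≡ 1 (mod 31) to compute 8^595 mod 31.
By Fermat: 8^{30} ≡ 1 (mod 31). 595 ≡ 25 (mod 30). So 8^{595} ≡ 8^{25} ≡ 1 (mod 31)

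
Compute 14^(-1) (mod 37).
8

Using Extended Euclidean Algorithm:
gcd(14, 37) = 1
Bezout coefficients: 14 × 8 + 37 × -3 = 1
So 14 × 8 ≡ 1 (mod 37)
The inverse is 8 mod 37 = 8
Verification: 14 × 8 = 112 = 3 × 37 + 1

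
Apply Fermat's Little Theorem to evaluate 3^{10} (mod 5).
4

By Fermat's Little Theorem, a^(p-1) ≡ 1 (mod p) for prime p and gcd(a, p) = 1
Here p = 5, so 3^4 ≡ 1 (mod 5)
We can reduce the exponent: 10 mod 4 = 2
So 3^10 ≡ 3^2 (mod 5)
Computing: 3^2 mod 5 = 4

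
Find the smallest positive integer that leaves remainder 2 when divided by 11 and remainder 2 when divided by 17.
M = 11 × 17 = 187. M₁ = 17, y₁ ≡ 2 (mod 11). M₂ = 11, y₂ ≡ 14 (mod 17). t = 2×17×2 + 2×11×14 ≡ 2 (mod 187). The smallest positive such number is 2.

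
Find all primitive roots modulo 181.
Primitive roots mod 181: {2, 10, 18, 21, 23, 24, 28, 41, 47, 50, 53, 54, 57, 58, 63, 66, 69, 76, 77, 78, 83, 84, 85, 90, 91, 96, 97, 98, 103, 104, 105, 112, 115, 118, 123, 124, 127, 128, 131, 134, 140, 153, 157, 158, 160, 163, 171, 179}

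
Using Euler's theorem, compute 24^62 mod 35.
By Euler: 24^{24} ≡ 1 (mod 35) since gcd(24, 35) = 1. 62 = 2×24 + 14. So 24^{62} ≡ 24^{14} ≡ 16 (mod 35)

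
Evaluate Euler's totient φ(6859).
6498

Prime factorization: 6859 = 19^3
Using the formula φ(n) = n × Π(1 - 1/p) for each prime factor p:
φ(6859) = 6859 × (1 - 1/19)
φ(6859) = 6498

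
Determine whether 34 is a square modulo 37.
By Euler's criterion: 34^{18} ≡ 1 (mod 37). Since this equals 1, 34 is a QR.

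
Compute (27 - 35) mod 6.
4

(27 - 35) = -8
-8 mod 6 = 4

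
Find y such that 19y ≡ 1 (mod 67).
19^(-1) ≡ 60 (mod 67). Verification: 19 × 60 = 1140 ≡ 1 (mod 67)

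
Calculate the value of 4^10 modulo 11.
10 = 8 + 2 (binary 1010). Repeated squaring mod 11: 4^1 ≡ 4; 4^2 ≡ 4² = 16 ≡ 5; 4^4 ≡ 5² = 25 ≡ 3; 4^8 ≡ 3² = 9 ≡ 9. Multiply: 4^10 = 4^8 × 4^2 ≡ 9 × 5 (mod 11): 9 × 5 = 45 ≡ 1. So 4^10 ≡ 1 (mod 11).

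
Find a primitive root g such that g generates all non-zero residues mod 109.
p - 1 = 108 has prime divisors 2, 3. h is a primitive root mod 109 iff h^(108/q) ≢ 1 (mod 109) for each such q.
h = 2: 2^54 ≡ 108, 2^36 ≡ 1 (mod 109); 2^36 ≡ 1, so not a primitive root.
h = 3: 3^54 ≡ 1, 3^36 ≡ 63 (mod 109); 3^54 ≡ 1, so not a primitive root.
h = 4: 4^54 ≡ 1, 4^36 ≡ 1 (mod 109); 4^54 ≡ 1, so not a primitive root.
h = 5: 5^54 ≡ 1, 5^36 ≡ 63 (mod 109); 5^54 ≡ 1, so not a primitive root.
h = 6: 6^54 ≡ 108, 6^36 ≡ 63 (mod 109); none is 1, so 6 has order 108 and is a primitive root.
The smallest primitive root mod 109 is g = 6.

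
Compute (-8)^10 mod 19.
(-8) ≡ 11 (mod 19). 10 = 8 + 2 (binary 1010). Repeated squaring mod 19: 11^1 ≡ 11; 11^2 ≡ 11² = 121 ≡ 7; 11^4 ≡ 7² = 49 ≡ 11; 11^8 ≡ 11² = 121 ≡ 7. Multiply: (-8)^10 ≡ 11^8 × 11^2 ≡ 7 × 7 (mod 19): 7 × 7 = 49 ≡ 11. So (-8)^10 ≡ 11 (mod 19).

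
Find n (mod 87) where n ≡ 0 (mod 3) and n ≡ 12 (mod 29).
M = 3 × 29 = 87. M₁ = 29, y₁ ≡ 2 (mod 3). M₂ = 3, y₂ ≡ 10 (mod 29). n = 0×29×2 + 12×3×10 ≡ 12 (mod 87)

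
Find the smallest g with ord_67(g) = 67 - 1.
p - 1 = 66 has prime divisors 2, 3, 11. h is a primitive root mod 67 iff h^(66/q) ≢ 1 (mod 67) for each such q.
h = 2: 2^33 ≡ 66, 2^22 ≡ 37, 2^6 ≡ 64 (mod 67); none is 1, so 2 has order 66 and is a primitive root.
The smallest primitive root mod 67 is g = 2.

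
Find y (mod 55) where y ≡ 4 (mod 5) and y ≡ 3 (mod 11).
M = 5 × 11 = 55. M₁ = 11, y₁ ≡ 1 (mod 5). M₂ = 5, y₂ ≡ 9 (mod 11). y = 4×11×1 + 3×5×9 ≡ 14 (mod 55)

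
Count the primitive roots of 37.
12

The number of primitive roots modulo p is φ(p-1) = φ(36)
φ(36) = 12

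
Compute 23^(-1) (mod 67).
23^(-1) ≡ 35 (mod 67). Verification: 23 × 35 = 805 ≡ 1 (mod 67)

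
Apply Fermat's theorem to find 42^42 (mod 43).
By Fermat's Little Theorem, 42^{42} ≡ 1 (mod 43) since 43 is prime and gcd(42, 43) = 1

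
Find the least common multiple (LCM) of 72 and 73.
5256

First find GCD(72, 73) using the Euclidean algorithm:
72 = 0 × 73 + 72
73 = 1 × 72 + 1
72 = 72 × 1 + 0
GCD(72, 73) = 1

LCM formula: LCM(a, b) = (a × b) / GCD(a, b)
LCM(72, 73) = (72 × 73) / 1
LCM(72, 73) = 5256 / 1
LCM(72, 73) = 5256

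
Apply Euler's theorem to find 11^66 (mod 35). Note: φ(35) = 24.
By Euler: 11^{24} ≡ 1 (mod 35) since gcd(11, 35) = 1. 66 = 2×24 + 18. So 11^{66} ≡ 11^{18} ≡ 1 (mod 35)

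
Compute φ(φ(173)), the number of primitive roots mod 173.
Number of primitive roots mod 173 = φ(172) = 84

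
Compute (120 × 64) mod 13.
10

(120 × 64) = 7680
7680 mod 13 = 10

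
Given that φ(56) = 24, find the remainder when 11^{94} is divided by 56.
By Euler: 11^{24} ≡ 1 (mod 56) since gcd(11, 56) = 1. 94 = 3×24 + 22. So 11^{94} ≡ 11^{22} ≡ 25 (mod 56)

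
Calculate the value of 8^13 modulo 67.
Using repeated squaring. 13 = 8 + 4 + 1 (binary 1101). Repeated squaring mod 67: 8^1 ≡ 8; 8^2 ≡ 8² = 64 ≡ 64; 8^4 ≡ 64² = 4096 ≡ 9; 8^8 ≡ 9² = 81 ≡ 14. Multiply: 8^13 = 8^8 × 8^4 × 8^1 ≡ 14 × 9 × 8 (mod 67): 14 × 9 = 126 ≡ 59; 59 × 8 = 472 ≡ 3. So 8^13 ≡ 3 (mod 67).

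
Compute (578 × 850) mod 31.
12

(578 × 850) = 491300
491300 mod 31 = 12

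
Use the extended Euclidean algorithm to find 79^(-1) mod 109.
Extended GCD: 79(-40) + 109(29) = 1. So 79^(-1) ≡ 69 ≡ 69 (mod 109). Verify: 79 × 69 = 5451 ≡ 1 (mod 109)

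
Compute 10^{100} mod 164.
124

Using successive squaring:
Binary expansion of 100: 1100100
Powers of 10 mod 164 (each is the square of the previous):
  10^1 ≡ 10 (mod 164)
  10^2 ≡ 10² = 100 ≡ 100 (mod 164)
  10^4 ≡ 100² = 10000 ≡ 160 (mod 164)
  10^8 ≡ 160² = 25600 ≡ 16 (mod 164)
  10^16 ≡ 16² = 256 ≡ 92 (mod 164)
  10^32 ≡ 92² = 8464 ≡ 100 (mod 164)
  10^64 ≡ 100² = 10000 ≡ 160 (mod 164)
100 = 64 + 32 + 4, so 10^100 = 10^64 × 10^32 × 10^4 ≡ 160 × 100 × 160 (mod 164)
Multiplying step by step:
  160 × 100 = 16000 ≡ 92 (mod 164)
  92 × 160 = 14720 ≡ 124 (mod 164)
Result: 10^100 ≡ 124 (mod 164)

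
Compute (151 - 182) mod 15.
14

(151 - 182) = -31
-31 mod 15 = 14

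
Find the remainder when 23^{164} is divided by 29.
By Fermat: 23^{28} ≡ 1 (mod 29). 164 = 5×28 + 24. So 23^{164} ≡ 23^{24} ≡ 16 (mod 29)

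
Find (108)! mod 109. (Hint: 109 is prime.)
By Wilson's theorem, (108)! ≡ -1 ≡ 108 (mod 109)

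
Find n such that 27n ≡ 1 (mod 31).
27^(-1) ≡ 23 (mod 31). Verification: 27 × 23 = 621 ≡ 1 (mod 31)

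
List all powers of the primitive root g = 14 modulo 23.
g^1, g^2, ..., g^{22} mod 23: {14, 12, 7, 6, 15, 3, 19, 13, 21, 18, 22, 9, 11, 16, 17, 8, 20, 4, 10, 2, 5, 1}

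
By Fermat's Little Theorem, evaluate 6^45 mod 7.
By Fermat: 6^{6} ≡ 1 (mod 7). 45 = 7×6 + 3. So 6^{45} ≡ 6^{3} ≡ 6 (mod 7)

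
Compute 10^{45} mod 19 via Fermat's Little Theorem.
18

By Fermat's Little Theorem, a^(p-1) ≡ 1 (mod p) for prime p and gcd(a, p) = 1
Here p = 19, so 10^18 ≡ 1 (mod 19)
We can reduce the exponent: 45 mod 18 = 9
So 10^45 ≡ 10^9 (mod 19)
Computing: 10^9 mod 19 = 18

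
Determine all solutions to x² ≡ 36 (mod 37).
The square roots of 36 mod 37 are 6 and 31. Verify: 6² = 36 ≡ 36 (mod 37)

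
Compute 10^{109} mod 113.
93

Using successive squaring:
Binary expansion of 109: 1101101
Powers of 10 mod 113 (each is the square of the previous):
  10^1 ≡ 10 (mod 113)
  10^2 ≡ 10² = 100 ≡ 100 (mod 113)
  10^4 ≡ 100² = 10000 ≡ 56 (mod 113)
  10^8 ≡ 56² = 3136 ≡ 85 (mod 113)
  10^16 ≡ 85² = 7225 ≡ 106 (mod 113)
  10^32 ≡ 106² = 11236 ≡ 49 (mod 113)
  10^64 ≡ 49² = 2401 ≡ 28 (mod 113)
109 = 64 + 32 + 8 + 4 + 1, so 10^109 = 10^64 × 10^32 × 10^8 × 10^4 × 10^1 ≡ 28 × 49 × 85 × 56 × 10 (mod 113)
Multiplying step by step:
  28 × 49 = 1372 ≡ 16 (mod 113)
  16 × 85 = 1360 ≡ 4 (mod 113)
  4 × 56 = 224 ≡ 111 (mod 113)
  111 × 10 = 1110 ≡ 93 (mod 113)
Result: 10^109 ≡ 93 (mod 113)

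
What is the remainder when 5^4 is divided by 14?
4 = 4 (binary 100). Repeated squaring mod 14: 5^1 ≡ 5; 5^2 ≡ 5² = 25 ≡ 11; 5^4 ≡ 11² = 121 ≡ 9. So 5^4 ≡ 9 (mod 14).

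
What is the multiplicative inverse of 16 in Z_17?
16^(-1) ≡ 16 (mod 17). Verification: 16 × 16 = 256 ≡ 1 (mod 17)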